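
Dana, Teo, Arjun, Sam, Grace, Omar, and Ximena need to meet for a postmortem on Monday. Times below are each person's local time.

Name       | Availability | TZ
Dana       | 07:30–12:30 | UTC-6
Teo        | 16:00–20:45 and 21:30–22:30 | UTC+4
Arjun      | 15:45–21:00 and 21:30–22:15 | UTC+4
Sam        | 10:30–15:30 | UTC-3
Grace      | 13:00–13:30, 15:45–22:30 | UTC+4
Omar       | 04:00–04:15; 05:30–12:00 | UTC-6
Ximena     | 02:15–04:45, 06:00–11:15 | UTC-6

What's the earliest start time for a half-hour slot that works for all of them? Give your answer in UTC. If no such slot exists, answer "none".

13:30

Dana in UTC: 13:30-18:30 (add 6h to convert from UTC-6).
Teo in UTC: 12:00-16:45, 17:30-18:30 (subtract 4h to convert from UTC+4).
Arjun in UTC: 11:45-17:00, 17:30-18:15 (subtract 4h to convert from UTC+4).
Sam in UTC: 13:30-18:30 (add 3h to convert from UTC-3).
Grace in UTC: 09:00-09:30, 11:45-18:30 (subtract 4h to convert from UTC+4).
Omar in UTC: 10:00-10:15, 11:30-18:00 (add 6h to convert from UTC-6).
Ximena in UTC: 08:15-10:45, 12:00-17:15 (add 6h to convert from UTC-6).
Dana ∩ Teo: 13:30-16:45, 17:30-18:30.
Dana ∩ Teo ∩ Arjun: 13:30-16:45, 17:30-18:15.
Dana ∩ Teo ∩ Arjun ∩ Sam: 13:30-16:45, 17:30-18:15.
Dana ∩ Teo ∩ Arjun ∩ Sam ∩ Grace: 13:30-16:45, 17:30-18:15.
Dana ∩ Teo ∩ Arjun ∩ Sam ∩ Grace ∩ Omar: 13:30-16:45, 17:30-18:00.
Dana ∩ Teo ∩ Arjun ∩ Sam ∩ Grace ∩ Omar ∩ Ximena: 13:30-16:45.
The first common window of at least 30 minutes is 13:30-16:45, so the earliest start is 13:30.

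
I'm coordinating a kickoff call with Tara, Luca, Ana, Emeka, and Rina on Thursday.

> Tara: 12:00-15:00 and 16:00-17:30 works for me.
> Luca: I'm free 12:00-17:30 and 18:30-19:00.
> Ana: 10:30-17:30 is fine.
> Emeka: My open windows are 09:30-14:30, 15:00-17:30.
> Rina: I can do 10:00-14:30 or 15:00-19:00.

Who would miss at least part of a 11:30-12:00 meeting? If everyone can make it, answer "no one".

Tara: not fully free for 11:30-12:00. Luca: not fully free for 11:30-12:00. Ana: free for 11:30-12:00. Emeka: free for 11:30-12:00. Rina: free for 11:30-12:00.

Luca, Tara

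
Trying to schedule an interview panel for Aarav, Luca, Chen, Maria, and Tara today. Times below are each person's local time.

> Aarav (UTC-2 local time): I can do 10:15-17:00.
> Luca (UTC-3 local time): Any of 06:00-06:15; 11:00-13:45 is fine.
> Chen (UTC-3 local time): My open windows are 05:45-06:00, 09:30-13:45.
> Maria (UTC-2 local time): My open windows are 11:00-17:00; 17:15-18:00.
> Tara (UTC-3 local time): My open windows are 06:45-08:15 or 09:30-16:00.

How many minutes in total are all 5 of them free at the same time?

Aarav in UTC: 12:15-19:00 (add 2h to convert from UTC-2).
Luca in UTC: 09:00-09:15, 14:00-16:45 (add 3h to convert from UTC-3).
Chen in UTC: 08:45-09:00, 12:30-16:45 (add 3h to convert from UTC-3).
Maria in UTC: 13:00-19:00, 19:15-20:00 (add 2h to convert from UTC-2).
Tara in UTC: 09:45-11:15, 12:30-19:00 (add 3h to convert from UTC-3).
Aarav ∩ Luca: 14:00-16:45.
Aarav ∩ Luca ∩ Chen: 14:00-16:45.
Aarav ∩ Luca ∩ Chen ∩ Maria: 14:00-16:45.
Aarav ∩ Luca ∩ Chen ∩ Maria ∩ Tara: 14:00-16:45.
That's a single block of 165 minutes.

165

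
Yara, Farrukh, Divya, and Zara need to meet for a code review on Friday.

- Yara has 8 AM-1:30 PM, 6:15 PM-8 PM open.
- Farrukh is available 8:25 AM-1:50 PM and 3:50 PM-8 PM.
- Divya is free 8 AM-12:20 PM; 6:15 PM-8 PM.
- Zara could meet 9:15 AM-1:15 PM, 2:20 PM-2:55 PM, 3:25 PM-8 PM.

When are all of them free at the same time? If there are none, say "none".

Yara ∩ Farrukh: 08:25-13:30, 18:15-20:00.
Yara ∩ Farrukh ∩ Divya: 08:25-12:20, 18:15-20:00.
Yara ∩ Farrukh ∩ Divya ∩ Zara: 09:15-12:20, 18:15-20:00.
Those are the intersection windows.

09:15-12:20, 18:15-20:00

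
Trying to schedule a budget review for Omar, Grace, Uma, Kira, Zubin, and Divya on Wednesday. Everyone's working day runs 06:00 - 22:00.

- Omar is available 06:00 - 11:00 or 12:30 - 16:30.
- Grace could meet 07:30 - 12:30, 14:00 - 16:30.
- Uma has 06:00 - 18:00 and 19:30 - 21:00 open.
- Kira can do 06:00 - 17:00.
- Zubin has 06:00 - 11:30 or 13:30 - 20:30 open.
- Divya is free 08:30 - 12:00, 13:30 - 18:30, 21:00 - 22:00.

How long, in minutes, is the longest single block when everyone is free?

150

Omar ∩ Grace: 07:30-11:00, 14:00-16:30.
Omar ∩ Grace ∩ Uma: 07:30-11:00, 14:00-16:30.
Omar ∩ Grace ∩ Uma ∩ Kira: 07:30-11:00, 14:00-16:30.
Omar ∩ Grace ∩ Uma ∩ Kira ∩ Zubin: 07:30-11:00, 14:00-16:30.
Omar ∩ Grace ∩ Uma ∩ Kira ∩ Zubin ∩ Divya: 08:30-11:00, 14:00-16:30.
The longest is 08:30-11:00 at 150 minutes.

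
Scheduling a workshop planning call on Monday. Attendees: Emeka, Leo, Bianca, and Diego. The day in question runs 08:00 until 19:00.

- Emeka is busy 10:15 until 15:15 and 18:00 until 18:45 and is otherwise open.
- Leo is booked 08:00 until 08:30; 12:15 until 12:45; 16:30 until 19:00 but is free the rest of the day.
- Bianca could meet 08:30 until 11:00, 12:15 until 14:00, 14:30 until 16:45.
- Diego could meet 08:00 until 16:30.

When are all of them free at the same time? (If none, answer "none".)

08:30-10:15, 15:15-16:30

Emeka free: 08:00-10:15, 15:15-18:00, 18:45-19:00 (invert busy blocks within the working day).
Leo free: 08:30-12:15, 12:45-16:30 (invert busy blocks within the working day).
Bianca free: 08:30-11:00, 12:15-14:00, 14:30-16:45.
Diego free: 08:00-16:30.
Emeka ∩ Leo: 08:30-10:15, 15:15-16:30.
Emeka ∩ Leo ∩ Bianca: 08:30-10:15, 15:15-16:30.
Emeka ∩ Leo ∩ Bianca ∩ Diego: 08:30-10:15, 15:15-16:30.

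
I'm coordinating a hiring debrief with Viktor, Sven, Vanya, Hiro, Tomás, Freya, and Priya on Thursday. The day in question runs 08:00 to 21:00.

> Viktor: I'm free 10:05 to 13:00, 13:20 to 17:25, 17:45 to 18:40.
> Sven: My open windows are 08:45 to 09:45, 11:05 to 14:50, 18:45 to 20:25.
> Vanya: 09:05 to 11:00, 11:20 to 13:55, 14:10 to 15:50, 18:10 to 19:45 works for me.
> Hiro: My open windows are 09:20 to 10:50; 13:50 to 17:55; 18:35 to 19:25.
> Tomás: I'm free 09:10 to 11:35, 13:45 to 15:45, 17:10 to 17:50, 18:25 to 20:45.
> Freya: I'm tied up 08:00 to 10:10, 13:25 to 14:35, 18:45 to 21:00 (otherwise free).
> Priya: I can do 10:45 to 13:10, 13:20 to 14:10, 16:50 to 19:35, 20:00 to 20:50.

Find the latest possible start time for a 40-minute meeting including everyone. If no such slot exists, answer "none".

none

Viktor free: 10:05-13:00, 13:20-17:25, 17:45-18:40.
Sven free: 08:45-09:45, 11:05-14:50, 18:45-20:25.
Vanya free: 09:05-11:00, 11:20-13:55, 14:10-15:50, 18:10-19:45.
Hiro free: 09:20-10:50, 13:50-17:55, 18:35-19:25.
Tomás free: 09:10-11:35, 13:45-15:45, 17:10-17:50, 18:25-20:45.
Freya free: 10:10-13:25, 14:35-18:45 (invert busy blocks within the working day).
Priya free: 10:45-13:10, 13:20-14:10, 16:50-19:35, 20:00-20:50.
Viktor ∩ Sven: 11:05-13:00, 13:20-14:50.
Viktor ∩ Sven ∩ Vanya: 11:20-13:00, 13:20-13:55, 14:10-14:50.
Viktor ∩ Sven ∩ Vanya ∩ Hiro: 13:50-13:55, 14:10-14:50.
Viktor ∩ Sven ∩ Vanya ∩ Hiro ∩ Tomás: 13:50-13:55, 14:10-14:50.
Viktor ∩ Sven ∩ Vanya ∩ Hiro ∩ Tomás ∩ Freya: 14:35-14:50.
Viktor ∩ Sven ∩ Vanya ∩ Hiro ∩ Tomás ∩ Freya ∩ Priya: ∅.
There is no time when everyone is free.
No common window is at least 40 minutes long.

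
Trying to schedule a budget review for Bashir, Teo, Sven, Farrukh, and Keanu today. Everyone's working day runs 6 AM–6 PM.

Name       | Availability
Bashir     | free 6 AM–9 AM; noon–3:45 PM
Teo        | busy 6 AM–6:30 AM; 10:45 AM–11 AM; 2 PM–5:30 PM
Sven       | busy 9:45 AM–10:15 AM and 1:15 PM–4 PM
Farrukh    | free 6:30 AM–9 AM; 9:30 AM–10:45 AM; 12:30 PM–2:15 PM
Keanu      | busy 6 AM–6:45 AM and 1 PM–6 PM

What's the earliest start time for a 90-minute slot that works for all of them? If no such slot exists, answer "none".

Bashir free: 06:00-09:00, 12:00-15:45.
Teo free: 06:30-10:45, 11:00-14:00, 17:30-18:00 (invert busy blocks within the working day).
Sven free: 06:00-09:45, 10:15-13:15, 16:00-18:00 (invert busy blocks within the working day).
Farrukh free: 06:30-09:00, 09:30-10:45, 12:30-14:15.
Keanu free: 06:45-13:00 (invert busy blocks within the working day).
Bashir ∩ Teo: 06:30-09:00, 12:00-14:00.
Bashir ∩ Teo ∩ Sven: 06:30-09:00, 12:00-13:15.
Bashir ∩ Teo ∩ Sven ∩ Farrukh: 06:30-09:00, 12:30-13:15.
Bashir ∩ Teo ∩ Sven ∩ Farrukh ∩ Keanu: 06:45-09:00, 12:30-13:00.
The first common window of at least 90 minutes is 06:45-09:00, so the earliest start is 06:45.

06:45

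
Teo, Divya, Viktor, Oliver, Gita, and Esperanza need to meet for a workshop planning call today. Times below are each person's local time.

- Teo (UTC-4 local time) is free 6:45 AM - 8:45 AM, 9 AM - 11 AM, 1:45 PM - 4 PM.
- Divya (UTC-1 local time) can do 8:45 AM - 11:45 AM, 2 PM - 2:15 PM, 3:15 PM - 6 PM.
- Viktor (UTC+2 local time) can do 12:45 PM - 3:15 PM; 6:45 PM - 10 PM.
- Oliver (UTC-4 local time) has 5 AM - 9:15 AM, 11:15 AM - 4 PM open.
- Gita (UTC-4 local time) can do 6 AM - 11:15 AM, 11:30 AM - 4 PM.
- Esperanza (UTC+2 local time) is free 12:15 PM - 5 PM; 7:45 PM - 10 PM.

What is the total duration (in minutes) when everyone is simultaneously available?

195

Teo in UTC: 10:45-12:45, 13:00-15:00, 17:45-20:00 (add 4h to convert from UTC-4).
Divya in UTC: 09:45-12:45, 15:00-15:15, 16:15-19:00 (add 1h to convert from UTC-1).
Viktor in UTC: 10:45-13:15, 16:45-20:00 (subtract 2h to convert from UTC+2).
Oliver in UTC: 09:00-13:15, 15:15-20:00 (add 4h to convert from UTC-4).
Gita in UTC: 10:00-15:15, 15:30-20:00 (add 4h to convert from UTC-4).
Esperanza in UTC: 10:15-15:00, 17:45-20:00 (subtract 2h to convert from UTC+2).
Teo ∩ Divya: 10:45-12:45, 17:45-19:00.
Teo ∩ Divya ∩ Viktor: 10:45-12:45, 17:45-19:00.
Teo ∩ Divya ∩ Viktor ∩ Oliver: 10:45-12:45, 17:45-19:00.
Teo ∩ Divya ∩ Viktor ∩ Oliver ∩ Gita: 10:45-12:45, 17:45-19:00.
Teo ∩ Divya ∩ Viktor ∩ Oliver ∩ Gita ∩ Esperanza: 10:45-12:45, 17:45-19:00.
Summing the common windows: 120 + 75 = 195 minutes.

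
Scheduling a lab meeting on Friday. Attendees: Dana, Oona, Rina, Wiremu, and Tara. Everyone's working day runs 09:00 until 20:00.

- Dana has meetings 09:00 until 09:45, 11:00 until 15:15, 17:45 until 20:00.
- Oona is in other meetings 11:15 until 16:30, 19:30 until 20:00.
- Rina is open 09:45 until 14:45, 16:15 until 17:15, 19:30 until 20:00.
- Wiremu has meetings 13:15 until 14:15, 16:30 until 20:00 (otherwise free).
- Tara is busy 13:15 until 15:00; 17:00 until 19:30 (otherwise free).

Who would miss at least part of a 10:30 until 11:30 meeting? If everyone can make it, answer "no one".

Dana, Oona

Dana free: 09:45-11:00, 15:15-17:45 (invert busy blocks within the working day).
Oona free: 09:00-11:15, 16:30-19:30 (invert busy blocks within the working day).
Rina free: 09:45-14:45, 16:15-17:15, 19:30-20:00.
Wiremu free: 09:00-13:15, 14:15-16:30 (invert busy blocks within the working day).
Tara free: 09:00-13:15, 15:00-17:00, 19:30-20:00 (invert busy blocks within the working day).
Dana: not fully free for 10:30-11:30. Oona: not fully free for 10:30-11:30. Rina: free for 10:30-11:30. Wiremu: free for 10:30-11:30. Tara: free for 10:30-11:30.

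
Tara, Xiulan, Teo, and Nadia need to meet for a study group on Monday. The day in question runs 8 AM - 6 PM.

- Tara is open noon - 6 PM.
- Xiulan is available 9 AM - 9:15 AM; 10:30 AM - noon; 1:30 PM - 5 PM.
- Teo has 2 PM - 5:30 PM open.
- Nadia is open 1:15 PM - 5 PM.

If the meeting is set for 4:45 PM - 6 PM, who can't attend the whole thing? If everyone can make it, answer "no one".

Tara: free for 16:45-18:00. Xiulan: not fully free for 16:45-18:00. Teo: not fully free for 16:45-18:00. Nadia: not fully free for 16:45-18:00.

Nadia, Teo, Xiulan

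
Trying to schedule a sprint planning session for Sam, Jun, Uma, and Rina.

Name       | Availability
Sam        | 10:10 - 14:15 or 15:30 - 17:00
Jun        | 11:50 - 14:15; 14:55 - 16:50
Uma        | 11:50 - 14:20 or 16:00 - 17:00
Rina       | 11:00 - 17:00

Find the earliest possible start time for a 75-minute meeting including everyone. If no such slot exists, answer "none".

11:50

Sam ∩ Jun: 11:50-14:15, 15:30-16:50.
Sam ∩ Jun ∩ Uma: 11:50-14:15, 16:00-16:50.
Sam ∩ Jun ∩ Uma ∩ Rina: 11:50-14:15, 16:00-16:50.
The first common window of at least 75 minutes is 11:50-14:15, so the earliest start is 11:50.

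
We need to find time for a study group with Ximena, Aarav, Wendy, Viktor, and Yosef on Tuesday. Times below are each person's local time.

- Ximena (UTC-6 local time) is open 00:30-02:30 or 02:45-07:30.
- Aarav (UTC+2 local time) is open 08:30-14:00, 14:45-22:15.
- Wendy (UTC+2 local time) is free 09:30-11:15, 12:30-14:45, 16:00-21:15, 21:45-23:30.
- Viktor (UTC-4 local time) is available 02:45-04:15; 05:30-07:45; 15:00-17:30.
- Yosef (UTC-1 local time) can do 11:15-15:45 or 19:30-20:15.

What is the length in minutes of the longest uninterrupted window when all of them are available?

0

Ximena in UTC: 06:30-08:30, 08:45-13:30 (add 6h to convert from UTC-6).
Aarav in UTC: 06:30-12:00, 12:45-20:15 (subtract 2h to convert from UTC+2).
Wendy in UTC: 07:30-09:15, 10:30-12:45, 14:00-19:15, 19:45-21:30 (subtract 2h to convert from UTC+2).
Viktor in UTC: 06:45-08:15, 09:30-11:45, 19:00-21:30 (add 4h to convert from UTC-4).
Yosef in UTC: 12:15-16:45, 20:30-21:15 (add 1h to convert from UTC-1).
Ximena ∩ Aarav: 06:30-08:30, 08:45-12:00, 12:45-13:30.
Ximena ∩ Aarav ∩ Wendy: 07:30-08:30, 08:45-09:15, 10:30-12:00.
Ximena ∩ Aarav ∩ Wendy ∩ Viktor: 07:30-08:15, 10:30-11:45.
Ximena ∩ Aarav ∩ Wendy ∩ Viktor ∩ Yosef: ∅.
There is no time when everyone is free.
No common window exists, so the longest block is 0 minutes.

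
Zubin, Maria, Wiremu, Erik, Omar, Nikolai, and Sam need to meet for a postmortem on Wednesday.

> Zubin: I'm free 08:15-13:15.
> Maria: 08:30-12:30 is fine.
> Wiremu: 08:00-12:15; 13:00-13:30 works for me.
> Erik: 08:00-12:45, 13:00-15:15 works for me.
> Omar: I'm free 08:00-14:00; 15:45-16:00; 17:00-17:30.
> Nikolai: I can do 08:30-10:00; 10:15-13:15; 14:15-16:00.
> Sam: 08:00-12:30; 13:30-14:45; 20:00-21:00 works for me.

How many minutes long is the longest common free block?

Zubin ∩ Maria: 08:30-12:30.
Zubin ∩ Maria ∩ Wiremu: 08:30-12:15.
Zubin ∩ Maria ∩ Wiremu ∩ Erik: 08:30-12:15.
Zubin ∩ Maria ∩ Wiremu ∩ Erik ∩ Omar: 08:30-12:15.
Zubin ∩ Maria ∩ Wiremu ∩ Erik ∩ Omar ∩ Nikolai: 08:30-10:00, 10:15-12:15.
Zubin ∩ Maria ∩ Wiremu ∩ Erik ∩ Omar ∩ Nikolai ∩ Sam: 08:30-10:00, 10:15-12:15.
The longest is 10:15-12:15 at 120 minutes.

120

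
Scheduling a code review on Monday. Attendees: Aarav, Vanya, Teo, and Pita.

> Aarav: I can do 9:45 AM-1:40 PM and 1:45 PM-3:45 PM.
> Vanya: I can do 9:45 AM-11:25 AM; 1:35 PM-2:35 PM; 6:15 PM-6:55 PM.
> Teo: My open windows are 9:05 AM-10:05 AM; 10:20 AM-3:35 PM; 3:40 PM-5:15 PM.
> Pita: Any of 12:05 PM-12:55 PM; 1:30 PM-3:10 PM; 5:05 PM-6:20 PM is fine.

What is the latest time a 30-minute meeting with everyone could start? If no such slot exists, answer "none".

14:05

Aarav ∩ Vanya: 09:45-11:25, 13:35-13:40, 13:45-14:35.
Aarav ∩ Vanya ∩ Teo: 09:45-10:05, 10:20-11:25, 13:35-13:40, 13:45-14:35.
Aarav ∩ Vanya ∩ Teo ∩ Pita: 13:35-13:40, 13:45-14:35.
The last common window of at least 30 minutes is 13:45-14:35; a 30-minute meeting can start as late as 14:05 and still end by 14:35.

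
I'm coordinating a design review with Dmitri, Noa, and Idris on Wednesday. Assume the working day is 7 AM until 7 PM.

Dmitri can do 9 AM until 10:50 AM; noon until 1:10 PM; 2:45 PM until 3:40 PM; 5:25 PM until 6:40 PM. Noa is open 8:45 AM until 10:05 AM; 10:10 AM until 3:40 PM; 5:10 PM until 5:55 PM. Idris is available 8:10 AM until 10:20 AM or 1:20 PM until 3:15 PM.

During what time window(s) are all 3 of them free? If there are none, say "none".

09:00-10:05, 10:10-10:20, 14:45-15:15

Dmitri ∩ Noa: 09:00-10:05, 10:10-10:50, 12:00-13:10, 14:45-15:40, 17:25-17:55.
Dmitri ∩ Noa ∩ Idris: 09:00-10:05, 10:10-10:20, 14:45-15:15.
Those are the intersection windows.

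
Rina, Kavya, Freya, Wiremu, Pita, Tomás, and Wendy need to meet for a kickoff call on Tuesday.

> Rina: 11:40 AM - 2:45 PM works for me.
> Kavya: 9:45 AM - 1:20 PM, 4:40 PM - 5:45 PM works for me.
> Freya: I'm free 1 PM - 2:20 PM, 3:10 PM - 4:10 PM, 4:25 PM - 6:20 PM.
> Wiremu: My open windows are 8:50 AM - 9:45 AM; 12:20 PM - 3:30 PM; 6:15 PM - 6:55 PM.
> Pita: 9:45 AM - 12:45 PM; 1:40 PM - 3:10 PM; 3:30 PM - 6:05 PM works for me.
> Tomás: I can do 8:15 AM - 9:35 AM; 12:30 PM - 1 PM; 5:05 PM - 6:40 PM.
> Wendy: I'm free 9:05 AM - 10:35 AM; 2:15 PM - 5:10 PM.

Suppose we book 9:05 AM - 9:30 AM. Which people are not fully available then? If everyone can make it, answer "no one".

Freya, Kavya, Pita, Rina

Rina: not fully free for 09:05-09:30. Kavya: not fully free for 09:05-09:30. Freya: not fully free for 09:05-09:30. Wiremu: free for 09:05-09:30. Pita: not fully free for 09:05-09:30. Tomás: free for 09:05-09:30. Wendy: free for 09:05-09:30.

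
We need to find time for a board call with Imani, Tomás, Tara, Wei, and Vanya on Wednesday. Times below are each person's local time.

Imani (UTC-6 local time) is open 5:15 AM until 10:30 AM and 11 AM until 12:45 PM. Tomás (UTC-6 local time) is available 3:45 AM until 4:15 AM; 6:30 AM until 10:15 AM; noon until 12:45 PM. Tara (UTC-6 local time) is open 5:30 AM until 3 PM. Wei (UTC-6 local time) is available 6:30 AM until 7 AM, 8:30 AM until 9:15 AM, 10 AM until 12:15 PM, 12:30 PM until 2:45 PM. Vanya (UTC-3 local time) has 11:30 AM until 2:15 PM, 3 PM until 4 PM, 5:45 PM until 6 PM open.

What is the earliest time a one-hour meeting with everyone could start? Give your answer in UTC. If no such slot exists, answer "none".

Imani in UTC: 11:15-16:30, 17:00-18:45 (add 6h to convert from UTC-6).
Tomás in UTC: 09:45-10:15, 12:30-16:15, 18:00-18:45 (add 6h to convert from UTC-6).
Tara in UTC: 11:30-21:00 (add 6h to convert from UTC-6).
Wei in UTC: 12:30-13:00, 14:30-15:15, 16:00-18:15, 18:30-20:45 (add 6h to convert from UTC-6).
Vanya in UTC: 14:30-17:15, 18:00-19:00, 20:45-21:00 (add 3h to convert from UTC-3).
Imani ∩ Tomás: 12:30-16:15, 18:00-18:45.
Imani ∩ Tomás ∩ Tara: 12:30-16:15, 18:00-18:45.
Imani ∩ Tomás ∩ Tara ∩ Wei: 12:30-13:00, 14:30-15:15, 16:00-16:15, 18:00-18:15, 18:30-18:45.
Imani ∩ Tomás ∩ Tara ∩ Wei ∩ Vanya: 14:30-15:15, 16:00-16:15, 18:00-18:15, 18:30-18:45.
So the common availability across everyone is 14:30-15:15, 16:00-16:15, 18:00-18:15, 18:30-18:45.
No common window is at least 60 minutes long.

none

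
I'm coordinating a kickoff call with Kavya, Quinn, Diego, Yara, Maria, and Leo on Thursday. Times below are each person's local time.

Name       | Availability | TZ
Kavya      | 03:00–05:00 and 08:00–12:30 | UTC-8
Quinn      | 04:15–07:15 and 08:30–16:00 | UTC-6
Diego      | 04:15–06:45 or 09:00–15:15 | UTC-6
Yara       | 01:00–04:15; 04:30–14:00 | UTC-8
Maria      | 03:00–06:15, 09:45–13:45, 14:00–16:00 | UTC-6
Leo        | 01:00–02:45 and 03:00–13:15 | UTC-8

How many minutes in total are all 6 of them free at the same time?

330

Kavya in UTC: 11:00-13:00, 16:00-20:30 (add 8h to convert from UTC-8).
Quinn in UTC: 10:15-13:15, 14:30-22:00 (add 6h to convert from UTC-6).
Diego in UTC: 10:15-12:45, 15:00-21:15 (add 6h to convert from UTC-6).
Yara in UTC: 09:00-12:15, 12:30-22:00 (add 8h to convert from UTC-8).
Maria in UTC: 09:00-12:15, 15:45-19:45, 20:00-22:00 (add 6h to convert from UTC-6).
Leo in UTC: 09:00-10:45, 11:00-21:15 (add 8h to convert from UTC-8).
Kavya ∩ Quinn: 11:00-13:00, 16:00-20:30.
Kavya ∩ Quinn ∩ Diego: 11:00-12:45, 16:00-20:30.
Kavya ∩ Quinn ∩ Diego ∩ Yara: 11:00-12:15, 12:30-12:45, 16:00-20:30.
Kavya ∩ Quinn ∩ Diego ∩ Yara ∩ Maria: 11:00-12:15, 16:00-19:45, 20:00-20:30.
Kavya ∩ Quinn ∩ Diego ∩ Yara ∩ Maria ∩ Leo: 11:00-12:15, 16:00-19:45, 20:00-20:30.
Summing the common windows: 75 + 225 + 30 = 330 minutes.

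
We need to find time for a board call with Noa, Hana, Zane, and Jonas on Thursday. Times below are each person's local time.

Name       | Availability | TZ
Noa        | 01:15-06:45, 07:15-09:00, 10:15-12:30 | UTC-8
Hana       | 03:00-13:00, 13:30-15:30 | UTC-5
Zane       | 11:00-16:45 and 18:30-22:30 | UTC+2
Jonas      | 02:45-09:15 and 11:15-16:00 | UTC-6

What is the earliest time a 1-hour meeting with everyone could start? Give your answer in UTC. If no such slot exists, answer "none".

Noa in UTC: 09:15-14:45, 15:15-17:00, 18:15-20:30 (add 8h to convert from UTC-8).
Hana in UTC: 08:00-18:00, 18:30-20:30 (add 5h to convert from UTC-5).
Zane in UTC: 09:00-14:45, 16:30-20:30 (subtract 2h to convert from UTC+2).
Jonas in UTC: 08:45-15:15, 17:15-22:00 (add 6h to convert from UTC-6).
Noa ∩ Hana: 09:15-14:45, 15:15-17:00, 18:30-20:30.
Noa ∩ Hana ∩ Zane: 09:15-14:45, 16:30-17:00, 18:30-20:30.
Noa ∩ Hana ∩ Zane ∩ Jonas: 09:15-14:45, 18:30-20:30.
The first common window of at least 60 minutes is 09:15-14:45, so the earliest start is 09:15.

09:15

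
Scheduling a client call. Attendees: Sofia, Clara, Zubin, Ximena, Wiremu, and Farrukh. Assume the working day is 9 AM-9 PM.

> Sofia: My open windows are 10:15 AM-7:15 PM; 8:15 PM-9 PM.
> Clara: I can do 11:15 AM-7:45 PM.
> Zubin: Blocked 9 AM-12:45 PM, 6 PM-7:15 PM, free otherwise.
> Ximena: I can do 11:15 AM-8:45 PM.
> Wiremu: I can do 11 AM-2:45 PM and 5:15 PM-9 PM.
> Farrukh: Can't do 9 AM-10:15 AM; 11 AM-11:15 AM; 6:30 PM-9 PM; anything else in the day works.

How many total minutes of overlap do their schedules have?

Sofia free: 10:15-19:15, 20:15-21:00.
Clara free: 11:15-19:45.
Zubin free: 12:45-18:00, 19:15-21:00 (invert busy blocks within the working day).
Ximena free: 11:15-20:45.
Wiremu free: 11:00-14:45, 17:15-21:00.
Farrukh free: 10:15-11:00, 11:15-18:30 (invert busy blocks within the working day).
Sofia ∩ Clara: 11:15-19:15.
Sofia ∩ Clara ∩ Zubin: 12:45-18:00.
Sofia ∩ Clara ∩ Zubin ∩ Ximena: 12:45-18:00.
Sofia ∩ Clara ∩ Zubin ∩ Ximena ∩ Wiremu: 12:45-14:45, 17:15-18:00.
Sofia ∩ Clara ∩ Zubin ∩ Ximena ∩ Wiremu ∩ Farrukh: 12:45-14:45, 17:15-18:00.
Those are the intersection windows.
Summing the common windows: 120 + 45 = 165 minutes.

165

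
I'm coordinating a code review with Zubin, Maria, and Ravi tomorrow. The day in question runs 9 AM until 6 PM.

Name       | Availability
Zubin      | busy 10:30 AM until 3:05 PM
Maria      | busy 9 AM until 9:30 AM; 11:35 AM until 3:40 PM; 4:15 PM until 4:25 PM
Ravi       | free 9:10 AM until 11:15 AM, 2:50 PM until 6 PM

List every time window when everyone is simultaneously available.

Zubin free: 09:00-10:30, 15:05-18:00 (invert busy blocks within the working day).
Maria free: 09:30-11:35, 15:40-16:15, 16:25-18:00 (invert busy blocks within the working day).
Ravi free: 09:10-11:15, 14:50-18:00.
Zubin ∩ Maria: 09:30-10:30, 15:40-16:15, 16:25-18:00.
Zubin ∩ Maria ∩ Ravi: 09:30-10:30, 15:40-16:15, 16:25-18:00.
Those are the intersection windows.

09:30-10:30, 15:40-16:15, 16:25-18:00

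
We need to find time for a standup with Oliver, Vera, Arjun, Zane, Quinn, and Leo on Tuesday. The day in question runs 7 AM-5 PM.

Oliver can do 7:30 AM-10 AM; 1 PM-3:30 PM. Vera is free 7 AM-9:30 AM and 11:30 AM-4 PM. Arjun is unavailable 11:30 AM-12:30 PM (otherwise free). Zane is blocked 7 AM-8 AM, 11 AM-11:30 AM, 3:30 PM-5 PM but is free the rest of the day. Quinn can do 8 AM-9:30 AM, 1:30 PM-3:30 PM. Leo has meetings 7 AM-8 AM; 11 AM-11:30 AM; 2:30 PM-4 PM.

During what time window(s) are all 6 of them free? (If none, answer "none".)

Oliver free: 07:30-10:00, 13:00-15:30.
Vera free: 07:00-09:30, 11:30-16:00.
Arjun free: 07:00-11:30, 12:30-17:00 (invert busy blocks within the working day).
Zane free: 08:00-11:00, 11:30-15:30 (invert busy blocks within the working day).
Quinn free: 08:00-09:30, 13:30-15:30.
Leo free: 08:00-11:00, 11:30-14:30, 16:00-17:00 (invert busy blocks within the working day).
Oliver ∩ Vera: 07:30-09:30, 13:00-15:30.
Oliver ∩ Vera ∩ Arjun: 07:30-09:30, 13:00-15:30.
Oliver ∩ Vera ∩ Arjun ∩ Zane: 08:00-09:30, 13:00-15:30.
Oliver ∩ Vera ∩ Arjun ∩ Zane ∩ Quinn: 08:00-09:30, 13:30-15:30.
Oliver ∩ Vera ∩ Arjun ∩ Zane ∩ Quinn ∩ Leo: 08:00-09:30, 13:30-14:30.
Those are the intersection windows.

08:00-09:30, 13:30-14:30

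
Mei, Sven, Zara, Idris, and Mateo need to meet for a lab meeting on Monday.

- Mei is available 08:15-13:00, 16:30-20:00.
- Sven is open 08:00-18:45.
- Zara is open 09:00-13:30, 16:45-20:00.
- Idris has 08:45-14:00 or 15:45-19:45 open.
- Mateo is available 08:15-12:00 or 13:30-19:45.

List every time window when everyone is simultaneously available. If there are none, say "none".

09:00-12:00, 16:45-18:45

Mei ∩ Sven: 08:15-13:00, 16:30-18:45.
Mei ∩ Sven ∩ Zara: 09:00-13:00, 16:45-18:45.
Mei ∩ Sven ∩ Zara ∩ Idris: 09:00-13:00, 16:45-18:45.
Mei ∩ Sven ∩ Zara ∩ Idris ∩ Mateo: 09:00-12:00, 16:45-18:45.
So the common availability across everyone is 09:00-12:00, 16:45-18:45.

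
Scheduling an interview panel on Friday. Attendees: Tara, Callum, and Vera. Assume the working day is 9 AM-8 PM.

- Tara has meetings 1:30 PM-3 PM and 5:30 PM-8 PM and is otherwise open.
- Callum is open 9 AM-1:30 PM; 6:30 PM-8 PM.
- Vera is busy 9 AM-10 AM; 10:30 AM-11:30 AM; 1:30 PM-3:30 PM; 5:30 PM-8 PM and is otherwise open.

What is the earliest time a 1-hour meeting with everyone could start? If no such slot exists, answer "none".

11:30

Tara free: 09:00-13:30, 15:00-17:30 (invert busy blocks within the working day).
Callum free: 09:00-13:30, 18:30-20:00.
Vera free: 10:00-10:30, 11:30-13:30, 15:30-17:30 (invert busy blocks within the working day).
Tara ∩ Callum: 09:00-13:30.
Tara ∩ Callum ∩ Vera: 10:00-10:30, 11:30-13:30.
The first common window of at least 60 minutes is 11:30-13:30, so the earliest start is 11:30.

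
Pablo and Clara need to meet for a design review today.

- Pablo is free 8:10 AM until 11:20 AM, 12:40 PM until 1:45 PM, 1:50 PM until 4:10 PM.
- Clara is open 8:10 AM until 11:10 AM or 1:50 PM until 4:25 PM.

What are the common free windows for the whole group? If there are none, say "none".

Pablo ∩ Clara: 08:10-11:10, 13:50-16:10.
So the common availability across everyone is 08:10-11:10, 13:50-16:10.

08:10-11:10, 13:50-16:10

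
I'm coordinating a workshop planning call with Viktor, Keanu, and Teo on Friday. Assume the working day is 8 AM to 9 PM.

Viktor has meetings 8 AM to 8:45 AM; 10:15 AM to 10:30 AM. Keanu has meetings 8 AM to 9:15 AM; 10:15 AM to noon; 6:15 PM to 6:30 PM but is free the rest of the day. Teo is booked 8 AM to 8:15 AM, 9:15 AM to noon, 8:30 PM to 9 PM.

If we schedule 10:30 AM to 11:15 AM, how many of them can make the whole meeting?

1

Viktor free: 08:45-10:15, 10:30-21:00 (invert busy blocks within the working day).
Keanu free: 09:15-10:15, 12:00-18:15, 18:30-21:00 (invert busy blocks within the working day).
Teo free: 08:15-09:15, 12:00-20:30 (invert busy blocks within the working day).
Viktor can make the full 10:30-11:15 slot — that's 1.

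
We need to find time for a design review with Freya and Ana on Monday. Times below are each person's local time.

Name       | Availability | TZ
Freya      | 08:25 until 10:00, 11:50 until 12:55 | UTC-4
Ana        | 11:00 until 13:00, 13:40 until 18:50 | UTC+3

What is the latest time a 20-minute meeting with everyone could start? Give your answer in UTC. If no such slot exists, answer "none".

13:40

Freya in UTC: 12:25-14:00, 15:50-16:55 (add 4h to convert from UTC-4).
Ana in UTC: 08:00-10:00, 10:40-15:50 (subtract 3h to convert from UTC+3).
Freya ∩ Ana: 12:25-14:00.
The last common window of at least 20 minutes is 12:25-14:00; a 20-minute meeting can start as late as 13:40 and still end by 14:00.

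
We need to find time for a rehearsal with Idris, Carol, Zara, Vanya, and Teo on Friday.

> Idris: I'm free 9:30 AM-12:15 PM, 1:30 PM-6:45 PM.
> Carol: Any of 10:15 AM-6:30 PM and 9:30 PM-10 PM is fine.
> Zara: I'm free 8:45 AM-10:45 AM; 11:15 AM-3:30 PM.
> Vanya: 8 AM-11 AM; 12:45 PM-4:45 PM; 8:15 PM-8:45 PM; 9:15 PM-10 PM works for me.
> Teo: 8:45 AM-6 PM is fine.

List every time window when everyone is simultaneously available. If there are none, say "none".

10:15-10:45, 13:30-15:30

Idris ∩ Carol: 10:15-12:15, 13:30-18:30.
Idris ∩ Carol ∩ Zara: 10:15-10:45, 11:15-12:15, 13:30-15:30.
Idris ∩ Carol ∩ Zara ∩ Vanya: 10:15-10:45, 13:30-15:30.
Idris ∩ Carol ∩ Zara ∩ Vanya ∩ Teo: 10:15-10:45, 13:30-15:30.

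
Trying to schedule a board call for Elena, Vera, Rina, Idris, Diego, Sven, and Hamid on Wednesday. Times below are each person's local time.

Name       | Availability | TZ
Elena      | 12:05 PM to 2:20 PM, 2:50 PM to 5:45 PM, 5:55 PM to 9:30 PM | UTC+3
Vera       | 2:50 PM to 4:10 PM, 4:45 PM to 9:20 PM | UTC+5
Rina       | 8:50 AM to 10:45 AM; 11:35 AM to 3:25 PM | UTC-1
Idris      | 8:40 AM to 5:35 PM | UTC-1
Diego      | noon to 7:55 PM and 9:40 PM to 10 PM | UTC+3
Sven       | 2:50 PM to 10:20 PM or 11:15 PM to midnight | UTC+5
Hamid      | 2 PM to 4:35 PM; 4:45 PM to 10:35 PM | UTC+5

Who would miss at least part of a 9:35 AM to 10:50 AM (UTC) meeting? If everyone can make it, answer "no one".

Idris, Rina, Sven, Vera

Elena in UTC: 09:05-11:20, 11:50-14:45, 14:55-18:30 (subtract 3h to convert from UTC+3).
Vera in UTC: 09:50-11:10, 11:45-16:20 (subtract 5h to convert from UTC+5).
Rina in UTC: 09:50-11:45, 12:35-16:25 (add 1h to convert from UTC-1).
Idris in UTC: 09:40-18:35 (add 1h to convert from UTC-1).
Diego in UTC: 09:00-16:55, 18:40-19:00 (subtract 3h to convert from UTC+3).
Sven in UTC: 09:50-17:20, 18:15-19:00 (subtract 5h to convert from UTC+5).
Hamid in UTC: 09:00-11:35, 11:45-17:35 (subtract 5h to convert from UTC+5).
Elena: free for 09:35-10:50. Vera: not fully free for 09:35-10:50. Rina: not fully free for 09:35-10:50. Idris: not fully free for 09:35-10:50. Diego: free for 09:35-10:50. Sven: not fully free for 09:35-10:50. Hamid: free for 09:35-10:50.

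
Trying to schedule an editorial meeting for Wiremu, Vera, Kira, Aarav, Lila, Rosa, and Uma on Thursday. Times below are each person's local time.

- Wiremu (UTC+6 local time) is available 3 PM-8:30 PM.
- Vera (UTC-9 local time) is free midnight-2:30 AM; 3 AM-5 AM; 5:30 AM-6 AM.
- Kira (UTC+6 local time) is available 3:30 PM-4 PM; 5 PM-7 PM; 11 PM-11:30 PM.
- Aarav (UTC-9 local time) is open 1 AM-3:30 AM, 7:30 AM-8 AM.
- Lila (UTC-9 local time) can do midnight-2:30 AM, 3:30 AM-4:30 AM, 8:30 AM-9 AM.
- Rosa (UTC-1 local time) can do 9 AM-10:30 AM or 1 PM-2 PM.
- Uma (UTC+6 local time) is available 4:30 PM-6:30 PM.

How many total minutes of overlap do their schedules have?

Wiremu in UTC: 09:00-14:30 (subtract 6h to convert from UTC+6).
Vera in UTC: 09:00-11:30, 12:00-14:00, 14:30-15:00 (add 9h to convert from UTC-9).
Kira in UTC: 09:30-10:00, 11:00-13:00, 17:00-17:30 (subtract 6h to convert from UTC+6).
Aarav in UTC: 10:00-12:30, 16:30-17:00 (add 9h to convert from UTC-9).
Lila in UTC: 09:00-11:30, 12:30-13:30, 17:30-18:00 (add 9h to convert from UTC-9).
Rosa in UTC: 10:00-11:30, 14:00-15:00 (add 1h to convert from UTC-1).
Uma in UTC: 10:30-12:30 (subtract 6h to convert from UTC+6).
Wiremu ∩ Vera: 09:00-11:30, 12:00-14:00.
Wiremu ∩ Vera ∩ Kira: 09:30-10:00, 11:00-11:30, 12:00-13:00.
Wiremu ∩ Vera ∩ Kira ∩ Aarav: 11:00-11:30, 12:00-12:30.
Wiremu ∩ Vera ∩ Kira ∩ Aarav ∩ Lila: 11:00-11:30.
Wiremu ∩ Vera ∩ Kira ∩ Aarav ∩ Lila ∩ Rosa: 11:00-11:30.
Wiremu ∩ Vera ∩ Kira ∩ Aarav ∩ Lila ∩ Rosa ∩ Uma: 11:00-11:30.
Those are the intersection windows.
That's a single block of 30 minutes.

30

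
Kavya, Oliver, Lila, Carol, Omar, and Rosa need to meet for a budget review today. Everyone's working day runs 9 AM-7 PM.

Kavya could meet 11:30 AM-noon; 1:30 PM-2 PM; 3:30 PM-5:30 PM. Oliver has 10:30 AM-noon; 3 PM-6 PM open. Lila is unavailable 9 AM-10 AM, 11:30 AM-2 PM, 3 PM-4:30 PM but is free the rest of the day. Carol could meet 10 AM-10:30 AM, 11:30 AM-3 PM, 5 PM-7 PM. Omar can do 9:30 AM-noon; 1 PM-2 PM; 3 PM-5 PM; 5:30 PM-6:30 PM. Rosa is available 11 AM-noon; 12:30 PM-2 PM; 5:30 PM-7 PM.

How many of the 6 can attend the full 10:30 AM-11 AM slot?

3

Kavya free: 11:30-12:00, 13:30-14:00, 15:30-17:30.
Oliver free: 10:30-12:00, 15:00-18:00.
Lila free: 10:00-11:30, 14:00-15:00, 16:30-19:00 (invert busy blocks within the working day).
Carol free: 10:00-10:30, 11:30-15:00, 17:00-19:00.
Omar free: 09:30-12:00, 13:00-14:00, 15:00-17:00, 17:30-18:30.
Rosa free: 11:00-12:00, 12:30-14:00, 17:30-19:00.
Oliver, Lila, and Omar can make the full 10:30-11:00 slot — that's 3.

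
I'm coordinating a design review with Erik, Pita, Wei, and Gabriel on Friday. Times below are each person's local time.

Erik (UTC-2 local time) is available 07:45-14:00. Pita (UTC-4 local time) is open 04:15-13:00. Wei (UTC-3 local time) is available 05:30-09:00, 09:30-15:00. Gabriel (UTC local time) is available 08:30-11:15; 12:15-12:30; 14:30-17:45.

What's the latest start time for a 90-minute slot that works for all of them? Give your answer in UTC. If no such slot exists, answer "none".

Erik in UTC: 09:45-16:00 (add 2h to convert from UTC-2).
Pita in UTC: 08:15-17:00 (add 4h to convert from UTC-4).
Wei in UTC: 08:30-12:00, 12:30-18:00 (add 3h to convert from UTC-3).
Gabriel in UTC: 08:30-11:15, 12:15-12:30, 14:30-17:45.
Erik ∩ Pita: 09:45-16:00.
Erik ∩ Pita ∩ Wei: 09:45-12:00, 12:30-16:00.
Erik ∩ Pita ∩ Wei ∩ Gabriel: 09:45-11:15, 14:30-16:00.
So the common availability across everyone is 09:45-11:15, 14:30-16:00.
The last common window of at least 90 minutes is 14:30-16:00; a 90-minute meeting can start as late as 14:30 and still end by 16:00.

14:30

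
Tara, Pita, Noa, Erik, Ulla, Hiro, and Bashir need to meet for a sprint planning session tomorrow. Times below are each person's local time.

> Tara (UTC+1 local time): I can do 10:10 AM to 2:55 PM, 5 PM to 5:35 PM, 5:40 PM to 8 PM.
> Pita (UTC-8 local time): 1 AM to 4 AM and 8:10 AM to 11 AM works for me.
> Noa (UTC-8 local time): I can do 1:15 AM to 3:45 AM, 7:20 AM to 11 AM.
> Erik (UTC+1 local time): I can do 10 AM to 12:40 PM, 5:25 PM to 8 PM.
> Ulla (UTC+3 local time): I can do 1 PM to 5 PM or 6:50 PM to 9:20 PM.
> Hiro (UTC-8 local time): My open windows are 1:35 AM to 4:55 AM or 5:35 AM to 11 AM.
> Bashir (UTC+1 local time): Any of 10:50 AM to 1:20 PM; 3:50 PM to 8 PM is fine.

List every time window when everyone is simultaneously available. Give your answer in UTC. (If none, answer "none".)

Tara in UTC: 09:10-13:55, 16:00-16:35, 16:40-19:00 (subtract 1h to convert from UTC+1).
Pita in UTC: 09:00-12:00, 16:10-19:00 (add 8h to convert from UTC-8).
Noa in UTC: 09:15-11:45, 15:20-19:00 (add 8h to convert from UTC-8).
Erik in UTC: 09:00-11:40, 16:25-19:00 (subtract 1h to convert from UTC+1).
Ulla in UTC: 10:00-14:00, 15:50-18:20 (subtract 3h to convert from UTC+3).
Hiro in UTC: 09:35-12:55, 13:35-19:00 (add 8h to convert from UTC-8).
Bashir in UTC: 09:50-12:20, 14:50-19:00 (subtract 1h to convert from UTC+1).
Tara ∩ Pita: 09:10-12:00, 16:10-16:35, 16:40-19:00.
Tara ∩ Pita ∩ Noa: 09:15-11:45, 16:10-16:35, 16:40-19:00.
Tara ∩ Pita ∩ Noa ∩ Erik: 09:15-11:40, 16:25-16:35, 16:40-19:00.
Tara ∩ Pita ∩ Noa ∩ Erik ∩ Ulla: 10:00-11:40, 16:25-16:35, 16:40-18:20.
Tara ∩ Pita ∩ Noa ∩ Erik ∩ Ulla ∩ Hiro: 10:00-11:40, 16:25-16:35, 16:40-18:20.
Tara ∩ Pita ∩ Noa ∩ Erik ∩ Ulla ∩ Hiro ∩ Bashir: 10:00-11:40, 16:25-16:35, 16:40-18:20.

10:00-11:40, 16:25-16:35, 16:40-18:20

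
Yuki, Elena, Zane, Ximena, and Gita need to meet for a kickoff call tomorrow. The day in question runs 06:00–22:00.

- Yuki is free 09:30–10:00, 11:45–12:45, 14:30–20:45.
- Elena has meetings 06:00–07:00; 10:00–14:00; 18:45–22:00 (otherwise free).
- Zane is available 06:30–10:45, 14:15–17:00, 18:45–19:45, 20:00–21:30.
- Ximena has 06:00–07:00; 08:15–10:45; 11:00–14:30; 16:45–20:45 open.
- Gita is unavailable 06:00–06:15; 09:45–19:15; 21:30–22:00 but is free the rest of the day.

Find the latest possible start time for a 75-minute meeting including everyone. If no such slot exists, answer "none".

none

Yuki free: 09:30-10:00, 11:45-12:45, 14:30-20:45.
Elena free: 07:00-10:00, 14:00-18:45 (invert busy blocks within the working day).
Zane free: 06:30-10:45, 14:15-17:00, 18:45-19:45, 20:00-21:30.
Ximena free: 06:00-07:00, 08:15-10:45, 11:00-14:30, 16:45-20:45.
Gita free: 06:15-09:45, 19:15-21:30 (invert busy blocks within the working day).
Yuki ∩ Elena: 09:30-10:00, 14:30-18:45.
Yuki ∩ Elena ∩ Zane: 09:30-10:00, 14:30-17:00.
Yuki ∩ Elena ∩ Zane ∩ Ximena: 09:30-10:00, 16:45-17:00.
Yuki ∩ Elena ∩ Zane ∩ Ximena ∩ Gita: 09:30-09:45.
No common window is at least 75 minutes long.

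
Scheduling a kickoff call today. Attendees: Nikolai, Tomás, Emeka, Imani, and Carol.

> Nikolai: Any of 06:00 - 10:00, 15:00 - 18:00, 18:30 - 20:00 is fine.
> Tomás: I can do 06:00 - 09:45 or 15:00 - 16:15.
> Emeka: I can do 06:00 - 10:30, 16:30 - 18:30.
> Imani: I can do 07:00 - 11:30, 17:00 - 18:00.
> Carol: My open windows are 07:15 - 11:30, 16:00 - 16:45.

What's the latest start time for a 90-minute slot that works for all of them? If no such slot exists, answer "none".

08:15

Nikolai ∩ Tomás: 06:00-09:45, 15:00-16:15.
Nikolai ∩ Tomás ∩ Emeka: 06:00-09:45.
Nikolai ∩ Tomás ∩ Emeka ∩ Imani: 07:00-09:45.
Nikolai ∩ Tomás ∩ Emeka ∩ Imani ∩ Carol: 07:15-09:45.
Those are the intersection windows.
The last common window of at least 90 minutes is 07:15-09:45; a 90-minute meeting can start as late as 08:15 and still end by 09:45.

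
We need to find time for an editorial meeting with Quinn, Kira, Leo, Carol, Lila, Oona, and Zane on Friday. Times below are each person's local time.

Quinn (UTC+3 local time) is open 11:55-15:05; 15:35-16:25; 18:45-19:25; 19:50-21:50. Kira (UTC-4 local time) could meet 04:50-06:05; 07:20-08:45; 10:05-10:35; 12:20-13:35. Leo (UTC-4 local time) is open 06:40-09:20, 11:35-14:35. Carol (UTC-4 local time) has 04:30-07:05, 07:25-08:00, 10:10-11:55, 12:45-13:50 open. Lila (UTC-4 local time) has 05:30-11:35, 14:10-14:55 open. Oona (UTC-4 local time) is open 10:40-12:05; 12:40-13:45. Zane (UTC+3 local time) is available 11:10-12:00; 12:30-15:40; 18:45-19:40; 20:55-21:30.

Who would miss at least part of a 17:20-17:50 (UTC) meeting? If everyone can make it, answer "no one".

Quinn in UTC: 08:55-12:05, 12:35-13:25, 15:45-16:25, 16:50-18:50 (subtract 3h to convert from UTC+3).
Kira in UTC: 08:50-10:05, 11:20-12:45, 14:05-14:35, 16:20-17:35 (add 4h to convert from UTC-4).
Leo in UTC: 10:40-13:20, 15:35-18:35 (add 4h to convert from UTC-4).
Carol in UTC: 08:30-11:05, 11:25-12:00, 14:10-15:55, 16:45-17:50 (add 4h to convert from UTC-4).
Lila in UTC: 09:30-15:35, 18:10-18:55 (add 4h to convert from UTC-4).
Oona in UTC: 14:40-16:05, 16:40-17:45 (add 4h to convert from UTC-4).
Zane in UTC: 08:10-09:00, 09:30-12:40, 15:45-16:40, 17:55-18:30 (subtract 3h to convert from UTC+3).
Quinn: free for 17:20-17:50. Kira: not fully free for 17:20-17:50. Leo: free for 17:20-17:50. Carol: free for 17:20-17:50. Lila: not fully free for 17:20-17:50. Oona: not fully free for 17:20-17:50. Zane: not fully free for 17:20-17:50.

Kira, Lila, Oona, Zane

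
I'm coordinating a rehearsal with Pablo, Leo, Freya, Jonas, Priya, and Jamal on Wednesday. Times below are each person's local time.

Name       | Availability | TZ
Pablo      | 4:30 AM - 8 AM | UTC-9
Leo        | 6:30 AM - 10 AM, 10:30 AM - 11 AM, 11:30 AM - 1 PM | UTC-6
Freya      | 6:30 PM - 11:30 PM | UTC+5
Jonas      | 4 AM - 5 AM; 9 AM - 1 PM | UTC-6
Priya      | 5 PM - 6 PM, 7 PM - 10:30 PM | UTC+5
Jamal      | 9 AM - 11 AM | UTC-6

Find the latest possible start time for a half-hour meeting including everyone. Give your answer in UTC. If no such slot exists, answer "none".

Pablo in UTC: 13:30-17:00 (add 9h to convert from UTC-9).
Leo in UTC: 12:30-16:00, 16:30-17:00, 17:30-19:00 (add 6h to convert from UTC-6).
Freya in UTC: 13:30-18:30 (subtract 5h to convert from UTC+5).
Jonas in UTC: 10:00-11:00, 15:00-19:00 (add 6h to convert from UTC-6).
Priya in UTC: 12:00-13:00, 14:00-17:30 (subtract 5h to convert from UTC+5).
Jamal in UTC: 15:00-17:00 (add 6h to convert from UTC-6).
Pablo ∩ Leo: 13:30-16:00, 16:30-17:00.
Pablo ∩ Leo ∩ Freya: 13:30-16:00, 16:30-17:00.
Pablo ∩ Leo ∩ Freya ∩ Jonas: 15:00-16:00, 16:30-17:00.
Pablo ∩ Leo ∩ Freya ∩ Jonas ∩ Priya: 15:00-16:00, 16:30-17:00.
Pablo ∩ Leo ∩ Freya ∩ Jonas ∩ Priya ∩ Jamal: 15:00-16:00, 16:30-17:00.
The last common window of at least 30 minutes is 16:30-17:00; a 30-minute meeting can start as late as 16:30 and still end by 17:00.

16:30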